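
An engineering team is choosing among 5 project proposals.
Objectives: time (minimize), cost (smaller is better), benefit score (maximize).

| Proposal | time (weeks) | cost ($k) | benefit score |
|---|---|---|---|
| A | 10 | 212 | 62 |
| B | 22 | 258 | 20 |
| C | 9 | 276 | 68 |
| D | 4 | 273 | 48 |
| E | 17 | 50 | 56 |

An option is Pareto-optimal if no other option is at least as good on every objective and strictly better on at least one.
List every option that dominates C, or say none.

none

A: worse on time (10 vs 9).
B: worse on time (22 vs 9).
D: worse on benefit score (48 vs 68).
E: worse on time (17 vs 9).
No option dominates C.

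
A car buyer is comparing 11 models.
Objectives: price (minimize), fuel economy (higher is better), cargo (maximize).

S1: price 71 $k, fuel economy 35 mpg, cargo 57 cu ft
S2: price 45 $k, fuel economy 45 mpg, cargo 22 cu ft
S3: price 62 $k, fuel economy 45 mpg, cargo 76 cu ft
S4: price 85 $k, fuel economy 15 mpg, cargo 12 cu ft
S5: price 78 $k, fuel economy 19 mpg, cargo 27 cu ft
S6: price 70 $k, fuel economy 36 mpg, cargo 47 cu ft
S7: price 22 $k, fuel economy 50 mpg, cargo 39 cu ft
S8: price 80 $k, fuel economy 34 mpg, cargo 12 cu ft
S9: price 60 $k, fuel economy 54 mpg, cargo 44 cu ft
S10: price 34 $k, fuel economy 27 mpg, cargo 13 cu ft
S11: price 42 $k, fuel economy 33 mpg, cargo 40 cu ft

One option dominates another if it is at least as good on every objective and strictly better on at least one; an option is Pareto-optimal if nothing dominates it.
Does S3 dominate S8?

S3 vs S8: price 62≤80, fuel economy 45≥34, cargo 76≥12 — S3 is at least as good on every objective with at least one strict improvement.

Yes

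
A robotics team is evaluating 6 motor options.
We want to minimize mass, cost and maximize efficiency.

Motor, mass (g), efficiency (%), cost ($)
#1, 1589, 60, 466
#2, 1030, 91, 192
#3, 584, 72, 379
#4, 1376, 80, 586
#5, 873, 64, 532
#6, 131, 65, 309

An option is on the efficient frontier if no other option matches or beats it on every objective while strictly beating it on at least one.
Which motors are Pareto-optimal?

#2, #3, #6

#1: dominated by #2 (mass 1030≤1589, efficiency 91≥60, cost 192≤466).
#2: not dominated (best efficiency).
#3: not dominated.
#4: dominated by #2 (mass 1030≤1376, efficiency 91≥80, cost 192≤586).
#5: dominated by #3 (mass 584≤873, efficiency 72≥64, cost 379≤532).
#6: not dominated (best mass).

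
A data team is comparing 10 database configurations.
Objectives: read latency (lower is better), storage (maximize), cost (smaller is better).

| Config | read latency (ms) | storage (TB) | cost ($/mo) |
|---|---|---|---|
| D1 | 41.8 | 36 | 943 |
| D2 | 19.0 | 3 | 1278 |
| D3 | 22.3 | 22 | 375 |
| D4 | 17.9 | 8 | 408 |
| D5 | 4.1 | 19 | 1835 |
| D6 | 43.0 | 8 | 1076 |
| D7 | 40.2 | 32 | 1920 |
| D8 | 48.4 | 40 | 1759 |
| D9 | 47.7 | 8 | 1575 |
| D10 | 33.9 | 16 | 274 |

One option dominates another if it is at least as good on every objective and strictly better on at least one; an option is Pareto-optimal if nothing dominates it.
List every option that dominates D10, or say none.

none

D1: worse on read latency (41.8 vs 33.9).
D2: worse on storage (3 vs 16).
D3: worse on cost (375 vs 274).
D4: worse on storage (8 vs 16).
D5: worse on cost (1835 vs 274).
D6: worse on read latency (43.0 vs 33.9).
D7: worse on read latency (40.2 vs 33.9).
D8: worse on read latency (48.4 vs 33.9).
D9: worse on read latency (47.7 vs 33.9).
No option dominates D10.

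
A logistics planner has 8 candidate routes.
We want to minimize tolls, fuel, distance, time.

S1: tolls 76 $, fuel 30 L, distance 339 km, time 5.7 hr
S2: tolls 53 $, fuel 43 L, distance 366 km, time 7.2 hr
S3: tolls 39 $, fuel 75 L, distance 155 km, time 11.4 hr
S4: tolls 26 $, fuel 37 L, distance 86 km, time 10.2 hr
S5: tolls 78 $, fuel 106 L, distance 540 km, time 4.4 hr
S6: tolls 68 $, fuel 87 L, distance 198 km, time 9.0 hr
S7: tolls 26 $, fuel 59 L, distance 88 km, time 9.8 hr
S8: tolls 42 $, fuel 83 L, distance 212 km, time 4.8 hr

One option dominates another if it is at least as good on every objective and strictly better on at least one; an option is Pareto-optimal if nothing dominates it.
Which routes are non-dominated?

S1: not dominated (best fuel).
S2: not dominated.
S3: dominated by S4 (tolls 26≤39, fuel 37≤75, distance 86≤155, time 10.2≤11.4).
S4: not dominated (best distance).
S5: not dominated (best time).
S6: not dominated.
S7: not dominated.
S8: not dominated.

S1, S2, S4, S5, S6, S7, S8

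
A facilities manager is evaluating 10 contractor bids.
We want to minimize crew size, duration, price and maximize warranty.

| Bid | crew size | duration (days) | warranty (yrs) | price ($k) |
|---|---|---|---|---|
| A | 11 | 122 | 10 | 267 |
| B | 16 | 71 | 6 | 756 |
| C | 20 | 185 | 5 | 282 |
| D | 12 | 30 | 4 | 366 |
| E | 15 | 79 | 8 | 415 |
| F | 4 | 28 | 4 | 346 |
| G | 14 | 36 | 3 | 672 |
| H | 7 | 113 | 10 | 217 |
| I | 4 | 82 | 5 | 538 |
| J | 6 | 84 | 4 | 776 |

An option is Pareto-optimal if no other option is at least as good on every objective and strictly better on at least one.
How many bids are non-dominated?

A: dominated by H (crew size 7≤11, duration 113≤122, warranty 10≥10, price 217≤267).
B: not dominated.
C: dominated by A (crew size 11≤20, duration 122≤185, warranty 10≥5, price 267≤282).
D: dominated by F (crew size 4≤12, duration 28≤30, warranty 4≥4, price 346≤366).
E: not dominated.
F: not dominated (best duration).
G: dominated by D (crew size 12≤14, duration 30≤36, warranty 4≥3, price 366≤672).
H: not dominated (best price).
I: not dominated.
J: dominated by F (crew size 4≤6, duration 28≤84, warranty 4≥4, price 346≤776).
Pareto-optimal: B, E, F, H, I → 5.

5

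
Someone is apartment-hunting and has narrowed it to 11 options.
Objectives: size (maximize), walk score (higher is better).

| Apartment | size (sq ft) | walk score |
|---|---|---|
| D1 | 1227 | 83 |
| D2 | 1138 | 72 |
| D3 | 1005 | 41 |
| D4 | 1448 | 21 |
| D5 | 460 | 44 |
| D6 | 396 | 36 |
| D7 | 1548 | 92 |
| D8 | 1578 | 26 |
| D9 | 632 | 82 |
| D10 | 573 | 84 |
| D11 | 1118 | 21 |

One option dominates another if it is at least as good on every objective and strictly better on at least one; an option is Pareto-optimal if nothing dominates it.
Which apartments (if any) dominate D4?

D7: size 1548≥1448, walk score 92≥21 — dominates D4.
D8: size 1578≥1448, walk score 26≥21 — dominates D4.
Others (D1, D2, D3, D5, D6, D9, D10, D11) are each worse than D4 on at least one objective.

D7, D8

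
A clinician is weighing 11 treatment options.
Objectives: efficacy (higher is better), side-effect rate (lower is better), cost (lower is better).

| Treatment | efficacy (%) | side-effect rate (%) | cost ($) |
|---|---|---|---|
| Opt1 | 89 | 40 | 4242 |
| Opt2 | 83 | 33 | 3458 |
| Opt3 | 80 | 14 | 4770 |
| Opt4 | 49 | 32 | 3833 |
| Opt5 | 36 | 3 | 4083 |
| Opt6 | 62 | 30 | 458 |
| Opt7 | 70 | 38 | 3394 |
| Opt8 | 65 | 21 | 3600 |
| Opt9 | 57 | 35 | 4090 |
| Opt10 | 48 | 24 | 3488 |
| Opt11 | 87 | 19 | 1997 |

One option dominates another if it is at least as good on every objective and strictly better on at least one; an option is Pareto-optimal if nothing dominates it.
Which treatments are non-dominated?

Opt1, Opt3, Opt5, Opt6, Opt11

Opt1: not dominated (best efficacy).
Opt2: dominated by Opt11 (efficacy 87≥83, side-effect rate 19≤33, cost 1997≤3458).
Opt3: not dominated.
Opt4: dominated by Opt6 (efficacy 62≥49, side-effect rate 30≤32, cost 458≤3833).
Opt5: not dominated (best side-effect rate).
Opt6: not dominated (best cost).
Opt7: dominated by Opt11 (efficacy 87≥70, side-effect rate 19≤38, cost 1997≤3394).
Opt8: dominated by Opt11 (efficacy 87≥65, side-effect rate 19≤21, cost 1997≤3600).
Opt9: dominated by Opt2 (efficacy 83≥57, side-effect rate 33≤35, cost 3458≤4090).
Opt10: dominated by Opt11 (efficacy 87≥48, side-effect rate 19≤24, cost 1997≤3488).
Opt11: not dominated.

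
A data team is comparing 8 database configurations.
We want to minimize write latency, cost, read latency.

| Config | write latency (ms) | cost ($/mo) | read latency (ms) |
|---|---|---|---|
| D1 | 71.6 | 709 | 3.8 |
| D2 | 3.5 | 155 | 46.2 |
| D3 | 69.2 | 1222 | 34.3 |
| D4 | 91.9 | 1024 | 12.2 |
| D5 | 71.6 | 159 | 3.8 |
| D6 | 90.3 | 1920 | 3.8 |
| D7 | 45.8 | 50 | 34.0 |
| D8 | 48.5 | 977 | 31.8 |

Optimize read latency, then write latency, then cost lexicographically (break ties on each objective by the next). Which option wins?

First minimize read latency: best is 3.8, kept {D1, D5, D6}.
Then minimize write latency: best is 71.6, kept {D1, D5}.
Then minimize cost: best is 159, kept {D5}.

D5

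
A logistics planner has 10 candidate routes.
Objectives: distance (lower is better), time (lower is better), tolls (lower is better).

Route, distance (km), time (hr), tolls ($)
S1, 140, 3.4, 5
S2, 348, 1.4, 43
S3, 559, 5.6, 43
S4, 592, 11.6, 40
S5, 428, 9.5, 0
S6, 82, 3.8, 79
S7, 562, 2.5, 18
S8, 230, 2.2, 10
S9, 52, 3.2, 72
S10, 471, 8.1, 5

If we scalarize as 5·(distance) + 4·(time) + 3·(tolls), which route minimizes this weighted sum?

S9

S1: 5·140 + 4·3.4 + 3·5 = 728.6
S2: 5·348 + 4·1.4 + 3·43 = 1874.6
S3: 5·559 + 4·5.6 + 3·43 = 2946.4
S4: 5·592 + 4·11.6 + 3·40 = 3126.4
S5: 5·428 + 4·9.5 + 3·0 = 2178.0
S6: 5·82 + 4·3.8 + 3·79 = 662.2
S7: 5·562 + 4·2.5 + 3·18 = 2874.0
S8: 5·230 + 4·2.2 + 3·10 = 1188.8
S9: 5·52 + 4·3.2 + 3·72 = 488.8
S10: 5·471 + 4·8.1 + 3·5 = 2402.4
Lowest: S9 at 488.8.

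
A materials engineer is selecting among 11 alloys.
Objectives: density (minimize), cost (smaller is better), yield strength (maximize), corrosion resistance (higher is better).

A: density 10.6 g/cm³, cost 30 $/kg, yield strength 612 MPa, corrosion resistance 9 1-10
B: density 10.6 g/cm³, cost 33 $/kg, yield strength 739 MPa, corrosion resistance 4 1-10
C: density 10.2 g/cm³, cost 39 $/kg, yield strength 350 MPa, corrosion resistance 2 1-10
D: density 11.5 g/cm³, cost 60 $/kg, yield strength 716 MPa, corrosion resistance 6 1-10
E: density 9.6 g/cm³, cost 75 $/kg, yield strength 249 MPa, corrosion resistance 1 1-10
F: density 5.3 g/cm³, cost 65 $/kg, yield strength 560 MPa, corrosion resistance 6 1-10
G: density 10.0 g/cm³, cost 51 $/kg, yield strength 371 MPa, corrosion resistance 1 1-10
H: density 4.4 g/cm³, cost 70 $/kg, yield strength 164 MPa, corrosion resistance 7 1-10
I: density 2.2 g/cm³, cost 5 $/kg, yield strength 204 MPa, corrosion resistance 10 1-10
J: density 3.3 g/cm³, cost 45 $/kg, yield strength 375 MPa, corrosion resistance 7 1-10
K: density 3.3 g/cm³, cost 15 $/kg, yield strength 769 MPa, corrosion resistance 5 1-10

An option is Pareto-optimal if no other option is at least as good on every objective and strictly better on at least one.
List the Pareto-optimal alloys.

A, D, F, I, J, K

A: not dominated.
B: dominated by K (density 3.3≤10.6, cost 15≤33, yield strength 769≥739, corrosion resistance 5≥4).
C: dominated by K (density 3.3≤10.2, cost 15≤39, yield strength 769≥350, corrosion resistance 5≥2).
D: not dominated.
E: dominated by F (density 5.3≤9.6, cost 65≤75, yield strength 560≥249, corrosion resistance 6≥1).
F: not dominated.
G: dominated by J (density 3.3≤10.0, cost 45≤51, yield strength 375≥371, corrosion resistance 7≥1).
H: dominated by I (density 2.2≤4.4, cost 5≤70, yield strength 204≥164, corrosion resistance 10≥7).
I: not dominated (best density).
J: not dominated.
K: not dominated (best yield strength).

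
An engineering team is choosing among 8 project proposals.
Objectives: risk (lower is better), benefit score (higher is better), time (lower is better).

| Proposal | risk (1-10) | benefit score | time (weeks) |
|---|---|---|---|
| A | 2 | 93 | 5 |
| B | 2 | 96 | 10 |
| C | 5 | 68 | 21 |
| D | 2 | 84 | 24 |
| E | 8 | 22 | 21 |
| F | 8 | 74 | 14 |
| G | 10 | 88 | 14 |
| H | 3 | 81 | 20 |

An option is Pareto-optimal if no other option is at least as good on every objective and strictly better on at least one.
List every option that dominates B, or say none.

none

A: worse on benefit score (93 vs 96).
C: worse on risk (5 vs 2).
D: worse on benefit score (84 vs 96).
E: worse on risk (8 vs 2).
F: worse on risk (8 vs 2).
G: worse on risk (10 vs 2).
H: worse on risk (3 vs 2).
No option dominates B.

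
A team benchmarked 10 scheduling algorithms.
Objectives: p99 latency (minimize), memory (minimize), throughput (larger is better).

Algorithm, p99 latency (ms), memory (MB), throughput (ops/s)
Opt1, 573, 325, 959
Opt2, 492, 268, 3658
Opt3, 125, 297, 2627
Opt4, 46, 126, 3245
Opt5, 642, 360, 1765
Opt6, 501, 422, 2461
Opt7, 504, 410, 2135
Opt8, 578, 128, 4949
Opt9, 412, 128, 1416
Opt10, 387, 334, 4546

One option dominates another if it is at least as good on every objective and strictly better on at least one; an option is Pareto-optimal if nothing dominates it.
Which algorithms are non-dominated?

Opt2, Opt4, Opt8, Opt10

Opt1: dominated by Opt2 (p99 latency 492≤573, memory 268≤325, throughput 3658≥959).
Opt2: not dominated.
Opt3: dominated by Opt4 (p99 latency 46≤125, memory 126≤297, throughput 3245≥2627).
Opt4: not dominated (best p99 latency).
Opt5: dominated by Opt2 (p99 latency 492≤642, memory 268≤360, throughput 3658≥1765).
Opt6: dominated by Opt2 (p99 latency 492≤501, memory 268≤422, throughput 3658≥2461).
Opt7: dominated by Opt2 (p99 latency 492≤504, memory 268≤410, throughput 3658≥2135).
Opt8: not dominated (best throughput).
Opt9: dominated by Opt4 (p99 latency 46≤412, memory 126≤128, throughput 3245≥1416).
Opt10: not dominated.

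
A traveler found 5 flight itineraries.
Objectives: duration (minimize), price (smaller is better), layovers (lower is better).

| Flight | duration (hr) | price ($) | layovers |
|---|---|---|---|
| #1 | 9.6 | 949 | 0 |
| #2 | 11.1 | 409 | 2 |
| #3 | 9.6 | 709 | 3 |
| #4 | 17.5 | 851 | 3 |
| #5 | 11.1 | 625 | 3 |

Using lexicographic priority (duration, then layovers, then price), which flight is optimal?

First minimize duration: best is 9.6, kept {#1, #3}.
Then minimize layovers: best is 0, kept {#1}.

#1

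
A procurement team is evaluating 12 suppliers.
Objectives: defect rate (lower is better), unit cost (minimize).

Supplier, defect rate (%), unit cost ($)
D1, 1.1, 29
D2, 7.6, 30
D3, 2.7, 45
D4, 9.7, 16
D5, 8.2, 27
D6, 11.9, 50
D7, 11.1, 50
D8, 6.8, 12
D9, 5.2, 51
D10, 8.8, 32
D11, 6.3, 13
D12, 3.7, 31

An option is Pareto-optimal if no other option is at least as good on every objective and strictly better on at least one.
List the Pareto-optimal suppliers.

D1: not dominated (best defect rate).
D2: dominated by D1 (defect rate 1.1≤7.6, unit cost 29≤30).
D3: dominated by D1 (defect rate 1.1≤2.7, unit cost 29≤45).
D4: dominated by D8 (defect rate 6.8≤9.7, unit cost 12≤16).
D5: dominated by D8 (defect rate 6.8≤8.2, unit cost 12≤27).
D6: dominated by D1 (defect rate 1.1≤11.9, unit cost 29≤50).
D7: dominated by D1 (defect rate 1.1≤11.1, unit cost 29≤50).
D8: not dominated (best unit cost).
D9: dominated by D1 (defect rate 1.1≤5.2, unit cost 29≤51).
D10: dominated by D1 (defect rate 1.1≤8.8, unit cost 29≤32).
D11: not dominated.
D12: dominated by D1 (defect rate 1.1≤3.7, unit cost 29≤31).

D1, D8, D11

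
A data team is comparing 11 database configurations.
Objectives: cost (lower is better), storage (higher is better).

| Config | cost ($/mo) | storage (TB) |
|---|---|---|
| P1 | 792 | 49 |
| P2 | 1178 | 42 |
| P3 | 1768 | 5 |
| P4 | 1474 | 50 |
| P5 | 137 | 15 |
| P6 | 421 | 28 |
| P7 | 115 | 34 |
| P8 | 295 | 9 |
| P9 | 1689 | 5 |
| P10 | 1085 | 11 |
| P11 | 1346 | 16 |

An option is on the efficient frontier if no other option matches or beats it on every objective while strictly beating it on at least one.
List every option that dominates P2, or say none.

P1: cost 792≤1178, storage 49≥42 — dominates P2.
Others (P3, P4, P5, P6, P7, P8, P9, P10, P11) are each worse than P2 on at least one objective.

P1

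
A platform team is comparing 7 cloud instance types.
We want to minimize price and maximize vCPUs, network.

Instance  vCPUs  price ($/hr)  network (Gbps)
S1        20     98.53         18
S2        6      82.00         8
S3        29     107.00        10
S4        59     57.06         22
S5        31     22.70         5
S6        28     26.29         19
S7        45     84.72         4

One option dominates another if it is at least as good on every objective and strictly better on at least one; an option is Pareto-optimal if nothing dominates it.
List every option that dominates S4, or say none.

none

S1: worse on vCPUs (20 vs 59).
S2: worse on vCPUs (6 vs 59).
S3: worse on vCPUs (29 vs 59).
S5: worse on vCPUs (31 vs 59).
S6: worse on vCPUs (28 vs 59).
S7: worse on vCPUs (45 vs 59).
No option dominates S4.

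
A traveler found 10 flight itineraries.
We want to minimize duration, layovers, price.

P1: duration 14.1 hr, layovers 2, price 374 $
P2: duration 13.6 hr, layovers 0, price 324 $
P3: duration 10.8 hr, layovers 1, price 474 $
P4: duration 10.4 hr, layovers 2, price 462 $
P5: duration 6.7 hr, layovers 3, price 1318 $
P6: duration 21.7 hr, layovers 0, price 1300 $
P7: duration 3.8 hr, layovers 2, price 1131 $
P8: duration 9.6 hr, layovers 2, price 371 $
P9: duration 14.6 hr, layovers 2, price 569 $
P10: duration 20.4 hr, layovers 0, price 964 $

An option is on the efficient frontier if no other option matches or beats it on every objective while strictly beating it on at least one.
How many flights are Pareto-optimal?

P1: dominated by P2 (duration 13.6≤14.1, layovers 0≤2, price 324≤374).
P2: not dominated (best price).
P3: not dominated.
P4: dominated by P8 (duration 9.6≤10.4, layovers 2≤2, price 371≤462).
P5: dominated by P7 (duration 3.8≤6.7, layovers 2≤3, price 1131≤1318).
P6: dominated by P2 (duration 13.6≤21.7, layovers 0≤0, price 324≤1300).
P7: not dominated (best duration).
P8: not dominated.
P9: dominated by P1 (duration 14.1≤14.6, layovers 2≤2, price 374≤569).
P10: dominated by P2 (duration 13.6≤20.4, layovers 0≤0, price 324≤964).
Pareto-optimal: P2, P3, P7, P8 → 4.

4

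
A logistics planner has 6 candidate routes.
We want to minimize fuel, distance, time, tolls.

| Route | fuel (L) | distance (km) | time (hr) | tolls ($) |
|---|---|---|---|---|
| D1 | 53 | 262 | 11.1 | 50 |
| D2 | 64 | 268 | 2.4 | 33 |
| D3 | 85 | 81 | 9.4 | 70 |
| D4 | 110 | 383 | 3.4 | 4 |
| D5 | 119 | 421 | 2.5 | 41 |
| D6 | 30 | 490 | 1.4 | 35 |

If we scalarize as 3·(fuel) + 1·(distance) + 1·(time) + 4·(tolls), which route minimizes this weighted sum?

D2

D1: 3·53 + 1·262 + 1·11.1 + 4·50 = 632.1
D2: 3·64 + 1·268 + 1·2.4 + 4·33 = 594.4
D3: 3·85 + 1·81 + 1·9.4 + 4·70 = 625.4
D4: 3·110 + 1·383 + 1·3.4 + 4·4 = 732.4
D5: 3·119 + 1·421 + 1·2.5 + 4·41 = 944.5
D6: 3·30 + 1·490 + 1·1.4 + 4·35 = 721.4
Lowest: D2 at 594.4.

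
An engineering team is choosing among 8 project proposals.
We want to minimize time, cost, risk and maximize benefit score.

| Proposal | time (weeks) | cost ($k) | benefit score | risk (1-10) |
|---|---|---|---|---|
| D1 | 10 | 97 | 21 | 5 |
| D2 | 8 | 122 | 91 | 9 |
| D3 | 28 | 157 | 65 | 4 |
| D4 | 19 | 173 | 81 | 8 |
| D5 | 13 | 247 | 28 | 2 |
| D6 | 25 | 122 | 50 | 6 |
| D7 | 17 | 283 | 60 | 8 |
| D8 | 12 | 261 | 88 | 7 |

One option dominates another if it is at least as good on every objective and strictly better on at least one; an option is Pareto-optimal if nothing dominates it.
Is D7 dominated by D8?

Yes

D8 vs D7: time 12≤17, cost 261≤283, benefit score 88≥60, risk 7≤8 — D8 is at least as good on every objective with at least one strict improvement.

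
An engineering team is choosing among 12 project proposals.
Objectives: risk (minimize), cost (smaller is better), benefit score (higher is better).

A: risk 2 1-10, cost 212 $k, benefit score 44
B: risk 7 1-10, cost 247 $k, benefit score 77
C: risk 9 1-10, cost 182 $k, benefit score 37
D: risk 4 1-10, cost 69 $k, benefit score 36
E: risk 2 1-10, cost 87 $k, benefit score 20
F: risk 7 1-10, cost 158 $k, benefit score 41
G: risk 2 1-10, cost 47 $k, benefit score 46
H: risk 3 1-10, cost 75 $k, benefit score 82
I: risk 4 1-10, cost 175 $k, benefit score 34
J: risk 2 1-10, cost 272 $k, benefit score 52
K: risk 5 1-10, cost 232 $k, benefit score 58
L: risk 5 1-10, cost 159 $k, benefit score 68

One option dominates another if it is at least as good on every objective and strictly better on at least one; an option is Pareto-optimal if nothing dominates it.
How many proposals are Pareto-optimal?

A: dominated by G (risk 2≤2, cost 47≤212, benefit score 46≥44).
B: dominated by H (risk 3≤7, cost 75≤247, benefit score 82≥77).
C: dominated by F (risk 7≤9, cost 158≤182, benefit score 41≥37).
D: dominated by G (risk 2≤4, cost 47≤69, benefit score 46≥36).
E: dominated by G (risk 2≤2, cost 47≤87, benefit score 46≥20).
F: dominated by G (risk 2≤7, cost 47≤158, benefit score 46≥41).
G: not dominated (best cost).
H: not dominated (best benefit score).
I: dominated by D (risk 4≤4, cost 69≤175, benefit score 36≥34).
J: not dominated.
K: dominated by H (risk 3≤5, cost 75≤232, benefit score 82≥58).
L: dominated by H (risk 3≤5, cost 75≤159, benefit score 82≥68).
Pareto-optimal: G, H, J → 3.

3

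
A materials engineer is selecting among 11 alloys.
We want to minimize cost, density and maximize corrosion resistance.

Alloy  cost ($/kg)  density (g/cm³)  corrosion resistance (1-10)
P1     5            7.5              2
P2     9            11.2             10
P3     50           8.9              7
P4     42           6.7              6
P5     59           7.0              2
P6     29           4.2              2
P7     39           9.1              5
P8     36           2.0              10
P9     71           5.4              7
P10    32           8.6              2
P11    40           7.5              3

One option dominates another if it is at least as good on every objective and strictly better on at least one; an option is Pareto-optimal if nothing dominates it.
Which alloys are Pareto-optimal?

P1, P2, P6, P8

P1: not dominated (best cost).
P2: not dominated.
P3: dominated by P8 (cost 36≤50, density 2.0≤8.9, corrosion resistance 10≥7).
P4: dominated by P8 (cost 36≤42, density 2.0≤6.7, corrosion resistance 10≥6).
P5: dominated by P4 (cost 42≤59, density 6.7≤7.0, corrosion resistance 6≥2).
P6: not dominated.
P7: dominated by P8 (cost 36≤39, density 2.0≤9.1, corrosion resistance 10≥5).
P8: not dominated (best density).
P9: dominated by P8 (cost 36≤71, density 2.0≤5.4, corrosion resistance 10≥7).
P10: dominated by P1 (cost 5≤32, density 7.5≤8.6, corrosion resistance 2≥2).
P11: dominated by P8 (cost 36≤40, density 2.0≤7.5, corrosion resistance 10≥3).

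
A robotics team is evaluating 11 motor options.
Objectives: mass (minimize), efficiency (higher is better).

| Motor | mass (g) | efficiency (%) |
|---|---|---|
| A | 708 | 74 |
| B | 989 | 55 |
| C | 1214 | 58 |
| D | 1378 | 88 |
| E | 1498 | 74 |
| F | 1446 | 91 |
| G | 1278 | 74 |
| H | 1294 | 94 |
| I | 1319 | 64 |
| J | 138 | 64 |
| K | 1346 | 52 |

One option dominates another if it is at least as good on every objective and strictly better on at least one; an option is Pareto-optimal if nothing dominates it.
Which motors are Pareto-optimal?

A: not dominated.
B: dominated by A (mass 708≤989, efficiency 74≥55).
C: dominated by A (mass 708≤1214, efficiency 74≥58).
D: dominated by H (mass 1294≤1378, efficiency 94≥88).
E: dominated by A (mass 708≤1498, efficiency 74≥74).
F: dominated by H (mass 1294≤1446, efficiency 94≥91).
G: dominated by A (mass 708≤1278, efficiency 74≥74).
H: not dominated (best efficiency).
I: dominated by A (mass 708≤1319, efficiency 74≥64).
J: not dominated (best mass).
K: dominated by A (mass 708≤1346, efficiency 74≥52).

A, H, J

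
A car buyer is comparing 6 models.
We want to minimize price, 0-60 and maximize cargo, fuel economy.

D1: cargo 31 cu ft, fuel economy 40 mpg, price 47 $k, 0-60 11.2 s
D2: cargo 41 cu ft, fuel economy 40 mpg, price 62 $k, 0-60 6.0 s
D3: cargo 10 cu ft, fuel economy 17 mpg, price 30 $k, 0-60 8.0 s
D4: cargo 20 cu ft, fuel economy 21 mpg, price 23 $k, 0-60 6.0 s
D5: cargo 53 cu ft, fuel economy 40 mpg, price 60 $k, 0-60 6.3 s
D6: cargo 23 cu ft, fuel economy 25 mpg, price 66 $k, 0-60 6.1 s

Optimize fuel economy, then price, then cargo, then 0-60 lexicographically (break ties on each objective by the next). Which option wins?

First maximize fuel economy: best is 40, kept {D1, D2, D5}.
Then minimize price: best is 47, kept {D1}.

D1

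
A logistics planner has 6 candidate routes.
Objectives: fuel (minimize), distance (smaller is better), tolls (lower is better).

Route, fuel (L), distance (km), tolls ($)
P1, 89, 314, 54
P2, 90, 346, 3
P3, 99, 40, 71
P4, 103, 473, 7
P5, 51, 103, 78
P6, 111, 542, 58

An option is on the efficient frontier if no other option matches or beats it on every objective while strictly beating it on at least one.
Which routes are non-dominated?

P1: not dominated.
P2: not dominated (best tolls).
P3: not dominated (best distance).
P4: dominated by P2 (fuel 90≤103, distance 346≤473, tolls 3≤7).
P5: not dominated (best fuel).
P6: dominated by P1 (fuel 89≤111, distance 314≤542, tolls 54≤58).

P1, P2, P3, P5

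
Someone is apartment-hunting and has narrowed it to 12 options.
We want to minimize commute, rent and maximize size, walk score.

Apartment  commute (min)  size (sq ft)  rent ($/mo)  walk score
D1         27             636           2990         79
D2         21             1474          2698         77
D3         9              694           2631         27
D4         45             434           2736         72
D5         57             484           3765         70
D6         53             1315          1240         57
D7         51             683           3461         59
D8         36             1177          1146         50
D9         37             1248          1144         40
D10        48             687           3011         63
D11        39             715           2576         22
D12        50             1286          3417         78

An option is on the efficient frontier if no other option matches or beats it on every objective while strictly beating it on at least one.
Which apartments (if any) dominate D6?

none

D1: worse on size (636 vs 1315).
D2: worse on rent (2698 vs 1240).
D3: worse on size (694 vs 1315).
D4: worse on size (434 vs 1315).
D5: worse on commute (57 vs 53).
D7: worse on size (683 vs 1315).
D8: worse on size (1177 vs 1315).
D9: worse on size (1248 vs 1315).
D10: worse on size (687 vs 1315).
D11: worse on size (715 vs 1315).
D12: worse on size (1286 vs 1315).
No option dominates D6.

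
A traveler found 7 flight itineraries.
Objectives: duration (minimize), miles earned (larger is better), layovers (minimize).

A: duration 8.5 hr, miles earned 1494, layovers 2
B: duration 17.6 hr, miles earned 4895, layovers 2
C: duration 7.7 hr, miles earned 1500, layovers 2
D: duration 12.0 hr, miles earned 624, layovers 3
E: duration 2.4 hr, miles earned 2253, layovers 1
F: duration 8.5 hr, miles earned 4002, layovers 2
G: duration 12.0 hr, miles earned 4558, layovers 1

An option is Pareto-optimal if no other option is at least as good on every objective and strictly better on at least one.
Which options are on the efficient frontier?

A: dominated by C (duration 7.7≤8.5, miles earned 1500≥1494, layovers 2≤2).
B: not dominated (best miles earned).
C: dominated by E (duration 2.4≤7.7, miles earned 2253≥1500, layovers 1≤2).
D: dominated by A (duration 8.5≤12.0, miles earned 1494≥624, layovers 2≤3).
E: not dominated (best duration).
F: not dominated.
G: not dominated.

B, E, F, G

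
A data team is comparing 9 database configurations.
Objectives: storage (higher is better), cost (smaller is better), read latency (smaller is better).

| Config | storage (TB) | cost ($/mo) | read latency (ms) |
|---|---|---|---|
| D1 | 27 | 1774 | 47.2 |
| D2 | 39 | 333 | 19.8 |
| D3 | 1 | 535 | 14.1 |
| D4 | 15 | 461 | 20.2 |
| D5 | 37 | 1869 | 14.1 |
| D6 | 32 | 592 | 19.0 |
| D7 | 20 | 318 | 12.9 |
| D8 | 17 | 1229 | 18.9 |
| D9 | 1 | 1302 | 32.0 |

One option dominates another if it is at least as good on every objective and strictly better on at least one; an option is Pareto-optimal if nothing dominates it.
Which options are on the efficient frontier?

D2, D5, D6, D7

D1: dominated by D2 (storage 39≥27, cost 333≤1774, read latency 19.8≤47.2).
D2: not dominated (best storage).
D3: dominated by D7 (storage 20≥1, cost 318≤535, read latency 12.9≤14.1).
D4: dominated by D2 (storage 39≥15, cost 333≤461, read latency 19.8≤20.2).
D5: not dominated.
D6: not dominated.
D7: not dominated (best cost).
D8: dominated by D7 (storage 20≥17, cost 318≤1229, read latency 12.9≤18.9).
D9: dominated by D2 (storage 39≥1, cost 333≤1302, read latency 19.8≤32.0).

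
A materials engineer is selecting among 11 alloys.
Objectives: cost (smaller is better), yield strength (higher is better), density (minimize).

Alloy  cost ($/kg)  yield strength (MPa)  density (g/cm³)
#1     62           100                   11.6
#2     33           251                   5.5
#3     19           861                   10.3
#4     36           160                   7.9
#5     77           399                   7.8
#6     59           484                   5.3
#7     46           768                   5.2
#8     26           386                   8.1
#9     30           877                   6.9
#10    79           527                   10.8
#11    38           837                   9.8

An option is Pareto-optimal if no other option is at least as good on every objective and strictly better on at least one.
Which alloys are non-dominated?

#2, #3, #7, #8, #9

#1: dominated by #2 (cost 33≤62, yield strength 251≥100, density 5.5≤11.6).
#2: not dominated.
#3: not dominated (best cost).
#4: dominated by #2 (cost 33≤36, yield strength 251≥160, density 5.5≤7.9).
#5: dominated by #6 (cost 59≤77, yield strength 484≥399, density 5.3≤7.8).
#6: dominated by #7 (cost 46≤59, yield strength 768≥484, density 5.2≤5.3).
#7: not dominated (best density).
#8: not dominated.
#9: not dominated (best yield strength).
#10: dominated by #3 (cost 19≤79, yield strength 861≥527, density 10.3≤10.8).
#11: dominated by #9 (cost 30≤38, yield strength 877≥837, density 6.9≤9.8).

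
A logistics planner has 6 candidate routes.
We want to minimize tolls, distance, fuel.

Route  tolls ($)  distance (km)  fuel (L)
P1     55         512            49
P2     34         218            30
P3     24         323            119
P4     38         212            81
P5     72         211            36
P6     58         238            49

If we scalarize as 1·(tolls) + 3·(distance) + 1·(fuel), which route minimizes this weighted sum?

P1: 1·55 + 3·512 + 1·49 = 1640
P2: 1·34 + 3·218 + 1·30 = 718
P3: 1·24 + 3·323 + 1·119 = 1112
P4: 1·38 + 3·212 + 1·81 = 755
P5: 1·72 + 3·211 + 1·36 = 741
P6: 1·58 + 3·238 + 1·49 = 821
Lowest: P2 at 718.

P2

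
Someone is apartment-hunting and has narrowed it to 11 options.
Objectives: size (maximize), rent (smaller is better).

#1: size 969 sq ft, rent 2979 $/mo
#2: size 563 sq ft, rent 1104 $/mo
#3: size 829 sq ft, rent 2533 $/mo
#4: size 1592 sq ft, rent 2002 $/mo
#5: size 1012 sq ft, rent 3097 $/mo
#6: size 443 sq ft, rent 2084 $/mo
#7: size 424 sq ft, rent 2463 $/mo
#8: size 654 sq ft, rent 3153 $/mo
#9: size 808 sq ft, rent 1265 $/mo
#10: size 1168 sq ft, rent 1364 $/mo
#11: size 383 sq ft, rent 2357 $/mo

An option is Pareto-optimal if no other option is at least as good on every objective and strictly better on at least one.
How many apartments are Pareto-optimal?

#1: dominated by #4 (size 1592≥969, rent 2002≤2979).
#2: not dominated (best rent).
#3: dominated by #4 (size 1592≥829, rent 2002≤2533).
#4: not dominated (best size).
#5: dominated by #4 (size 1592≥1012, rent 2002≤3097).
#6: dominated by #2 (size 563≥443, rent 1104≤2084).
#7: dominated by #2 (size 563≥424, rent 1104≤2463).
#8: dominated by #1 (size 969≥654, rent 2979≤3153).
#9: not dominated.
#10: not dominated.
#11: dominated by #2 (size 563≥383, rent 1104≤2357).
Pareto-optimal: #2, #4, #9, #10 → 4.

4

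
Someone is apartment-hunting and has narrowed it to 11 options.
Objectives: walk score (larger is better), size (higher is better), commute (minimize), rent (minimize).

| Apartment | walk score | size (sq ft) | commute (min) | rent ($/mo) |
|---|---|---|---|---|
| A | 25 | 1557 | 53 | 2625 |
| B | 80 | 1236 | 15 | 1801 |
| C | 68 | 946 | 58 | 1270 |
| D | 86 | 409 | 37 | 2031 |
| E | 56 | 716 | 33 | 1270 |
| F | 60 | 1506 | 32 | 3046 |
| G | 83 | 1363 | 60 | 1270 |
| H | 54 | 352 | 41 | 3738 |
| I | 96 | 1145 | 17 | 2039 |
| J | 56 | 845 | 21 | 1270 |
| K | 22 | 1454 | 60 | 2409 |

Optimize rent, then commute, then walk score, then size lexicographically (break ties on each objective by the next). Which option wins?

First minimize rent: best is 1270, kept {C, E, G, J}.
Then minimize commute: best is 21, kept {J}.

J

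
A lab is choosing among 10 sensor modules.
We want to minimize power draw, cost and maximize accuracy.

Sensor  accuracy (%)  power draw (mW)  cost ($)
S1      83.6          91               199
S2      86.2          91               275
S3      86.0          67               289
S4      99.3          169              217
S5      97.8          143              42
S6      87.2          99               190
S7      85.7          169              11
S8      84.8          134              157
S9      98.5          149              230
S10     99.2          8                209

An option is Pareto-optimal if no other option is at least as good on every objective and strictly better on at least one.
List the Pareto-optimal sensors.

S1, S4, S5, S6, S7, S8, S10

S1: not dominated.
S2: dominated by S10 (accuracy 99.2≥86.2, power draw 8≤91, cost 209≤275).
S3: dominated by S10 (accuracy 99.2≥86.0, power draw 8≤67, cost 209≤289).
S4: not dominated (best accuracy).
S5: not dominated.
S6: not dominated.
S7: not dominated (best cost).
S8: not dominated.
S9: dominated by S10 (accuracy 99.2≥98.5, power draw 8≤149, cost 209≤230).
S10: not dominated (best power draw).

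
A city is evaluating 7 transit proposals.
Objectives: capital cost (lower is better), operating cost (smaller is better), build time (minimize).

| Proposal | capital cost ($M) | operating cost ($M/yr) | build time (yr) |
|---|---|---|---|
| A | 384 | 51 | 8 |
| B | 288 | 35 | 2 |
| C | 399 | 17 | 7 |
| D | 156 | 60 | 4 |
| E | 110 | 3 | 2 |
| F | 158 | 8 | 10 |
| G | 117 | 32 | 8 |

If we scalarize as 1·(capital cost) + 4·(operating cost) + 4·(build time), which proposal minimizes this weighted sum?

E

A: 1·384 + 4·51 + 4·8 = 620
B: 1·288 + 4·35 + 4·2 = 436
C: 1·399 + 4·17 + 4·7 = 495
D: 1·156 + 4·60 + 4·4 = 412
E: 1·110 + 4·3 + 4·2 = 130
F: 1·158 + 4·8 + 4·10 = 230
G: 1·117 + 4·32 + 4·8 = 277
Lowest: E at 130.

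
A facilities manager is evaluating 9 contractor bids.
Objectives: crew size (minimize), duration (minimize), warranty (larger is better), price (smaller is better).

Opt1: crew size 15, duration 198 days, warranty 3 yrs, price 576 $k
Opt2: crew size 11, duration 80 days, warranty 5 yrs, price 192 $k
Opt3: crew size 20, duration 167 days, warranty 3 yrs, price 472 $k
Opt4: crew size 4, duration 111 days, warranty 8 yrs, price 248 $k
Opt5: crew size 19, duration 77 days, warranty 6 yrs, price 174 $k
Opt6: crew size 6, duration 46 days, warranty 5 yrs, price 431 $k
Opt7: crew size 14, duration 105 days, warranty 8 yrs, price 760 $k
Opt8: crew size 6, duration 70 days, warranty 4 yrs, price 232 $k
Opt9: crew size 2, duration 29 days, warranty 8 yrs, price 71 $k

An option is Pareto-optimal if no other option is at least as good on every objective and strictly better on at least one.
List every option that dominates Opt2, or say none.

Opt9

Opt9: crew size 2≤11, duration 29≤80, warranty 8≥5, price 71≤192 — dominates Opt2.
Others (Opt1, Opt3, Opt4, Opt5, Opt6, Opt7, Opt8) are each worse than Opt2 on at least one objective.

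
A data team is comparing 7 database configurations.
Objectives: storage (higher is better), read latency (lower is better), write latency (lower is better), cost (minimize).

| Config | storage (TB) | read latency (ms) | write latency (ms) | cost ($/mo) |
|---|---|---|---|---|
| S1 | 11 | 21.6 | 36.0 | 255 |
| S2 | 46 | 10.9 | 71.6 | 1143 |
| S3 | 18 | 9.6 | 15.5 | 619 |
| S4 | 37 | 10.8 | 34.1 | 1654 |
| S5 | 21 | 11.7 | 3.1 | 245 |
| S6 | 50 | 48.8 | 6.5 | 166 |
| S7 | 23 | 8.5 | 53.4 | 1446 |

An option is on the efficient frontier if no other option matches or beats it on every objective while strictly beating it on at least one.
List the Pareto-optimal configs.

S1: dominated by S5 (storage 21≥11, read latency 11.7≤21.6, write latency 3.1≤36.0, cost 245≤255).
S2: not dominated.
S3: not dominated.
S4: not dominated.
S5: not dominated (best write latency).
S6: not dominated (best storage).
S7: not dominated (best read latency).

S2, S3, S4, S5, S6, S7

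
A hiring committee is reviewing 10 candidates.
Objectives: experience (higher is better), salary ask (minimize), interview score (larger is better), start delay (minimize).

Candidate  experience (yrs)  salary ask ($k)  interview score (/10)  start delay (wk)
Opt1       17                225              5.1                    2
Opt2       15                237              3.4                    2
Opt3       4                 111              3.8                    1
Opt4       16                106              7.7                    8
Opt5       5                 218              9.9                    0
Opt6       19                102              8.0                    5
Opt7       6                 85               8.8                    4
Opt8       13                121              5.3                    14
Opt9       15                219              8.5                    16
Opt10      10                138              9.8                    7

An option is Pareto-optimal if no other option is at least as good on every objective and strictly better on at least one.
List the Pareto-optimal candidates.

Opt1: not dominated.
Opt2: dominated by Opt1 (experience 17≥15, salary ask 225≤237, interview score 5.1≥3.4, start delay 2≤2).
Opt3: not dominated.
Opt4: dominated by Opt6 (experience 19≥16, salary ask 102≤106, interview score 8.0≥7.7, start delay 5≤8).
Opt5: not dominated (best interview score).
Opt6: not dominated (best experience).
Opt7: not dominated (best salary ask).
Opt8: dominated by Opt4 (experience 16≥13, salary ask 106≤121, interview score 7.7≥5.3, start delay 8≤14).
Opt9: not dominated.
Opt10: not dominated.

Opt1, Opt3, Opt5, Opt6, Opt7, Opt9, Opt10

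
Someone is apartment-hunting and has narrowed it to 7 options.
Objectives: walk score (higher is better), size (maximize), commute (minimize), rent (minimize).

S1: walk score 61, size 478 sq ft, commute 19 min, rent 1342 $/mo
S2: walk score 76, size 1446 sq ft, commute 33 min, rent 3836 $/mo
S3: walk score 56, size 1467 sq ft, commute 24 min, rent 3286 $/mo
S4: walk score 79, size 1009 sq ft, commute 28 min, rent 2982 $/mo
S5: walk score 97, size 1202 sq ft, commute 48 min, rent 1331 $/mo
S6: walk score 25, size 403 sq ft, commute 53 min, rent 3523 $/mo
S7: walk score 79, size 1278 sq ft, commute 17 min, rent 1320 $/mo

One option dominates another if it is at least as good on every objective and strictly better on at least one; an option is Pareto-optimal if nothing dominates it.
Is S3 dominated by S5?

No

S5 vs S3: S5 is worse on size (1202 vs 1467), so it does not dominate S3.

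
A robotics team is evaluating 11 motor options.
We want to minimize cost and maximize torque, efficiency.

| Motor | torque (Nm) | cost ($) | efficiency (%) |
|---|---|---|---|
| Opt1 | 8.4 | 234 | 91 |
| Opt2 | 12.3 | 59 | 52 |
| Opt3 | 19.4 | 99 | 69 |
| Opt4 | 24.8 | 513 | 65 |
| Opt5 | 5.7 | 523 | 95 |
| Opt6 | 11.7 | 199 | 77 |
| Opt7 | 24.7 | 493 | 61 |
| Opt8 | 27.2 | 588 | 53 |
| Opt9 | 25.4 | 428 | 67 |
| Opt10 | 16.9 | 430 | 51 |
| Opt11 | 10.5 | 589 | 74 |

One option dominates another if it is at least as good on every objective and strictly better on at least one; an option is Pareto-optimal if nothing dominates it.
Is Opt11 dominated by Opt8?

No

Opt8 vs Opt11: Opt8 is worse on efficiency (53 vs 74), so it does not dominate Opt11.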